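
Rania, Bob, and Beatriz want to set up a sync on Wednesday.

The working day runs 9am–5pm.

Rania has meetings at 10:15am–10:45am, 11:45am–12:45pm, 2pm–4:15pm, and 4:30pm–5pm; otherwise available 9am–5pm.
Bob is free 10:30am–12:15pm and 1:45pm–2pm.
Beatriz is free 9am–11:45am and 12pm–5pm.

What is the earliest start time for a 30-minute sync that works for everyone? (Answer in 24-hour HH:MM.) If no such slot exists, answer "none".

Rania free within 09:00–17:00: 09:00–10:15, 10:45–11:45, 12:45–14:00, 16:15–16:30.
Rania ∩ Bob: 10:45–11:45, 13:45–14:00.
Rania ∩ Bob ∩ Beatriz: 10:45–11:45, 13:45–14:00.
Windows ≥ 30 min: 10:45–11:45.
Earliest such window starts at 10:45.

10:45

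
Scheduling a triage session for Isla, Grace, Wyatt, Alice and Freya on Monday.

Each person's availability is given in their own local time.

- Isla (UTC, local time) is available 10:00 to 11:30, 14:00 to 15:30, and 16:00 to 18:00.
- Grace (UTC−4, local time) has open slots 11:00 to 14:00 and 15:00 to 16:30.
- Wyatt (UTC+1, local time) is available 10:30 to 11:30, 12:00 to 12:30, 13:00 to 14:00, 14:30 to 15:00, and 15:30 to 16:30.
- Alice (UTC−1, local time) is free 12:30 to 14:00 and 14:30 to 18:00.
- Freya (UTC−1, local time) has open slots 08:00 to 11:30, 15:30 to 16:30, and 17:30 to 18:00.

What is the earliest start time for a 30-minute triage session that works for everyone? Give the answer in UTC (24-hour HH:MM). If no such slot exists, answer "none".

none

Isla → UTC: 10:00–11:30, 14:00–15:30, 16:00–18:00.
Grace → UTC: 15:00–18:00, 19:00–20:30.
Wyatt → UTC: 09:30–10:30, 11:00–11:30, 12:00–13:00, 13:30–14:00, 14:30–15:30.
Alice → UTC: 13:30–15:00, 15:30–19:00.
Freya → UTC: 09:00–12:30, 16:30–17:30, 18:30–19:00.
Isla ∩ Grace: 15:00–15:30, 16:00–18:00.
Isla ∩ Grace ∩ Wyatt: 15:00–15:30.
Isla ∩ Grace ∩ Wyatt ∩ Alice: (none).
Isla ∩ Grace ∩ Wyatt ∩ Alice ∩ Freya: (none).
Windows ≥ 30 min: (none).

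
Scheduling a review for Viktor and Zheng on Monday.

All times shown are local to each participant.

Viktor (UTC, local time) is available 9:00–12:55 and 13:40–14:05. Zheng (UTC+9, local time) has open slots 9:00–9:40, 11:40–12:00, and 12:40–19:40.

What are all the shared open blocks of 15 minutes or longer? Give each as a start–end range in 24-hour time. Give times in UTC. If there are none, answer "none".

09:00–10:40

Viktor → UTC: 09:00–12:55, 13:40–14:05.
Zheng → UTC: 00:00–00:40, 02:40–03:00, 03:40–10:40.
Viktor ∩ Zheng: 09:00–10:40.
Windows ≥ 15 min: 09:00–10:40.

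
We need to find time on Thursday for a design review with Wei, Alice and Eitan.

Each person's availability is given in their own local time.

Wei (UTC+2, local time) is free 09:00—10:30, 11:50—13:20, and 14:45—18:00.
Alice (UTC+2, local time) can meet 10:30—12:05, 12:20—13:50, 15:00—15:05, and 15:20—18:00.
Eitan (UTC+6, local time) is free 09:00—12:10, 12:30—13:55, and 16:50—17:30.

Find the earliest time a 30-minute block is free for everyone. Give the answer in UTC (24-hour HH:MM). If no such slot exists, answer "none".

Wei → UTC: 07:00–08:30, 09:50–11:20, 12:45–16:00.
Alice → UTC: 08:30–10:05, 10:20–11:50, 13:00–13:05, 13:20–16:00.
Eitan → UTC: 03:00–06:10, 06:30–07:55, 10:50–11:30.
Wei ∩ Alice: 09:50–10:05, 10:20–11:20, 13:00–13:05, 13:20–16:00.
Wei ∩ Alice ∩ Eitan: 10:50–11:20.
Windows ≥ 30 min: 10:50–11:20.
Earliest such window starts at 10:50.

10:50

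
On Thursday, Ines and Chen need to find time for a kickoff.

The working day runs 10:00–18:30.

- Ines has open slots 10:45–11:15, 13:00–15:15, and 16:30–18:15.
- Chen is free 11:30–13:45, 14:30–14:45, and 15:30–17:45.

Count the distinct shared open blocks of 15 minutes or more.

3

Ines ∩ Chen: 13:00–13:45, 14:30–14:45, 16:30–17:45.
Windows ≥ 15 min: 13:00–13:45, 14:30–14:45, 16:30–17:45.
That's 3 windows.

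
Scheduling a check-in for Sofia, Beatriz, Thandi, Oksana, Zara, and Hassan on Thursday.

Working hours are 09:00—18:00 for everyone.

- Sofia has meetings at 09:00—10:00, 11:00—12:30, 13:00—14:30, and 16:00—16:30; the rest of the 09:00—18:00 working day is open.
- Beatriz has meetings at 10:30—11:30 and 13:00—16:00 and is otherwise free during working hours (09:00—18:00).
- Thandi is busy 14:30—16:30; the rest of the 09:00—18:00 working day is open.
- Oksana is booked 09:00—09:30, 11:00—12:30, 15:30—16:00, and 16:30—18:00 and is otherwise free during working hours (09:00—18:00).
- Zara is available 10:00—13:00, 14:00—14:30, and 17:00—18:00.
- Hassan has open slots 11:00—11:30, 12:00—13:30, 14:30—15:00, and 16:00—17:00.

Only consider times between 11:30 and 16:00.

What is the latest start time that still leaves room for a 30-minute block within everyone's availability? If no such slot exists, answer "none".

Sofia free within 09:00–18:00: 10:00–11:00, 12:30–13:00, 14:30–16:00, 16:30–18:00.
Beatriz free within 09:00–18:00: 09:00–10:30, 11:30–13:00, 16:00–18:00.
Thandi free within 09:00–18:00: 09:00–14:30, 16:30–18:00.
Oksana free within 09:00–18:00: 09:30–11:00, 12:30–15:30, 16:00–16:30.
Sofia ∩ Beatriz: 10:00–10:30, 12:30–13:00, 16:30–18:00.
Sofia ∩ Beatriz ∩ Thandi: 10:00–10:30, 12:30–13:00, 16:30–18:00.
Sofia ∩ Beatriz ∩ Thandi ∩ Oksana: 10:00–10:30, 12:30–13:00.
Sofia ∩ Beatriz ∩ Thandi ∩ Oksana ∩ Zara: 10:00–10:30, 12:30–13:00.
Sofia ∩ Beatriz ∩ Thandi ∩ Oksana ∩ Zara ∩ Hassan: 12:30–13:00.
Restricted to 11:30–16:00: 12:30–13:00.
Windows ≥ 30 min: 12:30–13:00.
Latest start in the last window 12:30–13:00 is 13:00 − 30 min = 12:30.

12:30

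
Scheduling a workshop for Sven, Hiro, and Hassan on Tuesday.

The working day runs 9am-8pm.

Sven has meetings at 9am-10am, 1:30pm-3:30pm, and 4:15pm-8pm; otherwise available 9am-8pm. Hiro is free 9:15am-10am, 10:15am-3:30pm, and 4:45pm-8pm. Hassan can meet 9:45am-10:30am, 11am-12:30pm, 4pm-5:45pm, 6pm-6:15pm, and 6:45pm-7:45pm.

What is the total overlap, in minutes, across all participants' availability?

105 minutes

Sven free within 09:00–20:00: 10:00–13:30, 15:30–16:15.
Sven ∩ Hiro: 10:15–13:30.
Sven ∩ Hiro ∩ Hassan: 10:15–10:30, 11:00–12:30.
Total common minutes: 15 + 90 = 105.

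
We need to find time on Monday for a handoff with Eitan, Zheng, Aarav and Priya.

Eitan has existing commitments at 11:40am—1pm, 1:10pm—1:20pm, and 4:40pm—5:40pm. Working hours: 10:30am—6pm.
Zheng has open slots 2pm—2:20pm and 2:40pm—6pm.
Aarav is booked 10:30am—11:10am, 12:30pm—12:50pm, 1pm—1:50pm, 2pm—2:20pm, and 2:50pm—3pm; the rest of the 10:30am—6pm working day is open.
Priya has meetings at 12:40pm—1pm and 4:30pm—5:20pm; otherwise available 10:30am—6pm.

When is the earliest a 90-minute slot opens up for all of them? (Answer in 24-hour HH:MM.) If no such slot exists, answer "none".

Eitan free within 10:30–18:00: 10:30–11:40, 13:00–13:10, 13:20–16:40, 17:40–18:00.
Aarav free within 10:30–18:00: 11:10–12:30, 12:50–13:00, 13:50–14:00, 14:20–14:50, 15:00–18:00.
Priya free within 10:30–18:00: 10:30–12:40, 13:00–16:30, 17:20–18:00.
Eitan ∩ Zheng: 14:00–14:20, 14:40–16:40, 17:40–18:00.
Eitan ∩ Zheng ∩ Aarav: 14:40–14:50, 15:00–16:40, 17:40–18:00.
Eitan ∩ Zheng ∩ Aarav ∩ Priya: 14:40–14:50, 15:00–16:30, 17:40–18:00.
Windows ≥ 90 min: 15:00–16:30.
Earliest such window starts at 15:00.

15:00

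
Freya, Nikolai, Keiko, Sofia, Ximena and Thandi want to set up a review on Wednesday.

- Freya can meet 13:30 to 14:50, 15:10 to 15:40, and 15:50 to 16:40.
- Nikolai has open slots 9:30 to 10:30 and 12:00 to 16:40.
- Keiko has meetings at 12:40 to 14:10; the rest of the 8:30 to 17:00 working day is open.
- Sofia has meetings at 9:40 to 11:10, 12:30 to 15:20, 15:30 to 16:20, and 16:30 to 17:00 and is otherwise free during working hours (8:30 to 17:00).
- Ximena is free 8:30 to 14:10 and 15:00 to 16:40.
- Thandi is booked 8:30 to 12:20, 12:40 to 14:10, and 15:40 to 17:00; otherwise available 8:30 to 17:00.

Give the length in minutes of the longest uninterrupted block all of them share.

10 minutes

Keiko free within 08:30–17:00: 08:30–12:40, 14:10–17:00.
Sofia free within 08:30–17:00: 08:30–09:40, 11:10–12:30, 15:20–15:30, 16:20–16:30.
Thandi free within 08:30–17:00: 12:20–12:40, 14:10–15:40.
Freya ∩ Nikolai: 13:30–14:50, 15:10–15:40, 15:50–16:40.
Freya ∩ Nikolai ∩ Keiko: 14:10–14:50, 15:10–15:40, 15:50–16:40.
Freya ∩ Nikolai ∩ Keiko ∩ Sofia: 15:20–15:30, 16:20–16:30.
Freya ∩ Nikolai ∩ Keiko ∩ Sofia ∩ Ximena: 15:20–15:30, 16:20–16:30.
Freya ∩ Nikolai ∩ Keiko ∩ Sofia ∩ Ximena ∩ Thandi: 15:20–15:30.
Single common window of 10 minutes.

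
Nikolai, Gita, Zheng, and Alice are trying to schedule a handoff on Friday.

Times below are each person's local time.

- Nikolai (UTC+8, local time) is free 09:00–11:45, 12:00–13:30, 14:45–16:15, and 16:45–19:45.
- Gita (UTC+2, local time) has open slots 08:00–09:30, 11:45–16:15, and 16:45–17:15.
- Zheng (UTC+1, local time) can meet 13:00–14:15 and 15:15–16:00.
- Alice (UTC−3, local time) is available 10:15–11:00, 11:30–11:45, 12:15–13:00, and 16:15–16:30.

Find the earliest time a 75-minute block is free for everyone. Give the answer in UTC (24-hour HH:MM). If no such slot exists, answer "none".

Nikolai → UTC: 01:00–03:45, 04:00–05:30, 06:45–08:15, 08:45–11:45.
Gita → UTC: 06:00–07:30, 09:45–14:15, 14:45–15:15.
Zheng → UTC: 12:00–13:15, 14:15–15:00.
Alice → UTC: 13:15–14:00, 14:30–14:45, 15:15–16:00, 19:15–19:30.
Nikolai ∩ Gita: 06:45–07:30, 09:45–11:45.
Nikolai ∩ Gita ∩ Zheng: (none).
Nikolai ∩ Gita ∩ Zheng ∩ Alice: (none).
Windows ≥ 75 min: (none).

none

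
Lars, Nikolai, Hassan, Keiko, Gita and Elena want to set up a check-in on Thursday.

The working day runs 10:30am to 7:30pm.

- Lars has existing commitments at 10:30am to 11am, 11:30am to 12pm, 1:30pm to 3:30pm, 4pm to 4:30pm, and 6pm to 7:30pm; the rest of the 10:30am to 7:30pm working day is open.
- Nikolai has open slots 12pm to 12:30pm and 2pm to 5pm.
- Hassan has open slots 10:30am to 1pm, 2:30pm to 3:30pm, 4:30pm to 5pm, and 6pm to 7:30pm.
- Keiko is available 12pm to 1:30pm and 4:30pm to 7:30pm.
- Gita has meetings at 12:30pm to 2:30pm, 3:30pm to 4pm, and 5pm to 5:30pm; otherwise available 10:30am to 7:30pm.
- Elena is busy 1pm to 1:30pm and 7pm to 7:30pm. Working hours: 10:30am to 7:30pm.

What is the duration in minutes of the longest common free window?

Lars free within 10:30–19:30: 11:00–11:30, 12:00–13:30, 15:30–16:00, 16:30–18:00.
Gita free within 10:30–19:30: 10:30–12:30, 14:30–15:30, 16:00–17:00, 17:30–19:30.
Elena free within 10:30–19:30: 10:30–13:00, 13:30–19:00.
Lars ∩ Nikolai: 12:00–12:30, 15:30–16:00, 16:30–17:00.
Lars ∩ Nikolai ∩ Hassan: 12:00–12:30, 16:30–17:00.
Lars ∩ Nikolai ∩ Hassan ∩ Keiko: 12:00–12:30, 16:30–17:00.
Lars ∩ Nikolai ∩ Hassan ∩ Keiko ∩ Gita: 12:00–12:30, 16:30–17:00.
Lars ∩ Nikolai ∩ Hassan ∩ Keiko ∩ Gita ∩ Elena: 12:00–12:30, 16:30–17:00.
Common window lengths: 30, 30 min; longest is 30.

30 minutes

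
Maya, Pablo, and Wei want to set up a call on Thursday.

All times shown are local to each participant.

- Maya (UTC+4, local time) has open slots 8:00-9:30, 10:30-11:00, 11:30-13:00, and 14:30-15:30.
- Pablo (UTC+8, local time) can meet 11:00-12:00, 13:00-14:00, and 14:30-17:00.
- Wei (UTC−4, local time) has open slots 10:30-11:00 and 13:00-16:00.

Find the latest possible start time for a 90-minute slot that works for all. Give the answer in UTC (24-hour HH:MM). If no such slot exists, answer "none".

Maya → UTC: 04:00–05:30, 06:30–07:00, 07:30–09:00, 10:30–11:30.
Pablo → UTC: 03:00–04:00, 05:00–06:00, 06:30–09:00.
Wei → UTC: 14:30–15:00, 17:00–20:00.
Maya ∩ Pablo: 05:00–05:30, 06:30–07:00, 07:30–09:00.
Maya ∩ Pablo ∩ Wei: (none).
Windows ≥ 90 min: (none).

none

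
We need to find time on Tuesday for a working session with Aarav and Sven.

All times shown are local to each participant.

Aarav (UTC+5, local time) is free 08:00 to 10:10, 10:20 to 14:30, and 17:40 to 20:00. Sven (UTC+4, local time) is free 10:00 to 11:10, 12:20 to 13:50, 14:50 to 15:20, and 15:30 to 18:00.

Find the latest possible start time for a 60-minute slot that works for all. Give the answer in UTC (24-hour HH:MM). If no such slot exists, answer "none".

13:00

Aarav → UTC: 03:00–05:10, 05:20–09:30, 12:40–15:00.
Sven → UTC: 06:00–07:10, 08:20–09:50, 10:50–11:20, 11:30–14:00.
Aarav ∩ Sven: 06:00–07:10, 08:20–09:30, 12:40–14:00.
Windows ≥ 60 min: 06:00–07:10, 08:20–09:30, 12:40–14:00.
Latest start in the last window 12:40–14:00 is 14:00 − 60 min = 13:00.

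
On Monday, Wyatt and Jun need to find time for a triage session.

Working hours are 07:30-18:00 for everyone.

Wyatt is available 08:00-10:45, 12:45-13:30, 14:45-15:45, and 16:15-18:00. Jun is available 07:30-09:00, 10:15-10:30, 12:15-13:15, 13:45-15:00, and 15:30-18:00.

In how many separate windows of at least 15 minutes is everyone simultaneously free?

6

Wyatt ∩ Jun: 08:00–09:00, 10:15–10:30, 12:45–13:15, 14:45–15:00, 15:30–15:45, 16:15–18:00.
Windows ≥ 15 min: 08:00–09:00, 10:15–10:30, 12:45–13:15, 14:45–15:00, 15:30–15:45, 16:15–18:00.
That's 6 windows.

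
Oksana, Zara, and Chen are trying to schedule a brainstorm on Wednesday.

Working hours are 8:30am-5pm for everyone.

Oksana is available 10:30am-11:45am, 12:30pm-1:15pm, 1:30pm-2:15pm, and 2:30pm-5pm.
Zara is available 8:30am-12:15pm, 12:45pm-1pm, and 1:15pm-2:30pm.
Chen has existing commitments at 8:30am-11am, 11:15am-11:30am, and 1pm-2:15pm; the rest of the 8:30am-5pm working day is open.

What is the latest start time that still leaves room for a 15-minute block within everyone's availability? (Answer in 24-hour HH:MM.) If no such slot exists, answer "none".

12:45

Chen free within 08:30–17:00: 11:00–11:15, 11:30–13:00, 14:15–17:00.
Oksana ∩ Zara: 10:30–11:45, 12:45–13:00, 13:30–14:15.
Oksana ∩ Zara ∩ Chen: 11:00–11:15, 11:30–11:45, 12:45–13:00.
Windows ≥ 15 min: 11:00–11:15, 11:30–11:45, 12:45–13:00.
Latest start in the last window 12:45–13:00 is 13:00 − 15 min = 12:45.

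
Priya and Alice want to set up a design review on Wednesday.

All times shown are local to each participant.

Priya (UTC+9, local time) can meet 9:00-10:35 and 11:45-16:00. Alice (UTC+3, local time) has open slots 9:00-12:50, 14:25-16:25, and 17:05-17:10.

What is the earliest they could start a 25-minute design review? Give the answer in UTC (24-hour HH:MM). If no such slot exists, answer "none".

06:00

Priya → UTC: 00:00–01:35, 02:45–07:00.
Alice → UTC: 06:00–09:50, 11:25–13:25, 14:05–14:10.
Priya ∩ Alice: 06:00–07:00.
Windows ≥ 25 min: 06:00–07:00.
Earliest such window starts at 06:00.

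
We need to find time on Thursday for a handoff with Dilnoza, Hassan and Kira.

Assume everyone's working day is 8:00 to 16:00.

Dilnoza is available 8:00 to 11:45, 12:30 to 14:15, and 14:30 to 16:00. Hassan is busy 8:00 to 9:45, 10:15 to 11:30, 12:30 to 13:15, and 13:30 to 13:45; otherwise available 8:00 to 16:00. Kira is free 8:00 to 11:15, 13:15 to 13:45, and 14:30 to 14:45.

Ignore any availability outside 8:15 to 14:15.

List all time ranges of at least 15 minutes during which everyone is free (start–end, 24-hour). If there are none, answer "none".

Hassan free within 08:00–16:00: 09:45–10:15, 11:30–12:30, 13:15–13:30, 13:45–16:00.
Dilnoza ∩ Hassan: 09:45–10:15, 11:30–11:45, 13:15–13:30, 13:45–14:15, 14:30–16:00.
Dilnoza ∩ Hassan ∩ Kira: 09:45–10:15, 13:15–13:30, 14:30–14:45.
Restricted to 08:15–14:15: 09:45–10:15, 13:15–13:30.
Windows ≥ 15 min: 09:45–10:15, 13:15–13:30.

09:45–10:15, 13:15–13:30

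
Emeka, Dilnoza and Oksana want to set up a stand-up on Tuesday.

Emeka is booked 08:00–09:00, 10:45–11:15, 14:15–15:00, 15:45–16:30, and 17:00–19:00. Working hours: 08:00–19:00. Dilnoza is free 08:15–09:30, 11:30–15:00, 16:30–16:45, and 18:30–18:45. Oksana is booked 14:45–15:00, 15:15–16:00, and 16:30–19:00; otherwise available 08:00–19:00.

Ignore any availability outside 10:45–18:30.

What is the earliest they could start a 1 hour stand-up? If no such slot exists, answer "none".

Emeka free within 08:00–19:00: 09:00–10:45, 11:15–14:15, 15:00–15:45, 16:30–17:00.
Oksana free within 08:00–19:00: 08:00–14:45, 15:00–15:15, 16:00–16:30.
Emeka ∩ Dilnoza: 09:00–09:30, 11:30–14:15, 16:30–16:45.
Emeka ∩ Dilnoza ∩ Oksana: 09:00–09:30, 11:30–14:15.
Restricted to 10:45–18:30: 11:30–14:15.
Windows ≥ 60 min: 11:30–14:15.
Earliest such window starts at 11:30.

11:30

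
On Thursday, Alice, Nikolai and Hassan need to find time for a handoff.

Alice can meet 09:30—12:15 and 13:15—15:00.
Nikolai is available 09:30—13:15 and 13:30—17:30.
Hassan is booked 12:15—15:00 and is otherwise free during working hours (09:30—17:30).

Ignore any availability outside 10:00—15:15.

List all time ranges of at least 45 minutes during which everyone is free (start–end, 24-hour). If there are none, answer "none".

Hassan free within 09:30–17:30: 09:30–12:15, 15:00–17:30.
Alice ∩ Nikolai: 09:30–12:15, 13:30–15:00.
Alice ∩ Nikolai ∩ Hassan: 09:30–12:15.
Restricted to 10:00–15:15: 10:00–12:15.
Windows ≥ 45 min: 10:00–12:15.

10:00–12:15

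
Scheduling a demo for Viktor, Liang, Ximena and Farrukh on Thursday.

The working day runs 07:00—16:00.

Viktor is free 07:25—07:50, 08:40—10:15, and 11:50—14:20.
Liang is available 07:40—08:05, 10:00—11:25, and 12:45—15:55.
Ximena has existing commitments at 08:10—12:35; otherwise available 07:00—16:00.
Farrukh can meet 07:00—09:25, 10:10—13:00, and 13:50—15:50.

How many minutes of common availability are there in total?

Ximena free within 07:00–16:00: 07:00–08:10, 12:35–16:00.
Viktor ∩ Liang: 07:40–07:50, 10:00–10:15, 12:45–14:20.
Viktor ∩ Liang ∩ Ximena: 07:40–07:50, 12:45–14:20.
Viktor ∩ Liang ∩ Ximena ∩ Farrukh: 07:40–07:50, 12:45–13:00, 13:50–14:20.
Total common minutes: 10 + 15 + 30 = 55.

55 minutes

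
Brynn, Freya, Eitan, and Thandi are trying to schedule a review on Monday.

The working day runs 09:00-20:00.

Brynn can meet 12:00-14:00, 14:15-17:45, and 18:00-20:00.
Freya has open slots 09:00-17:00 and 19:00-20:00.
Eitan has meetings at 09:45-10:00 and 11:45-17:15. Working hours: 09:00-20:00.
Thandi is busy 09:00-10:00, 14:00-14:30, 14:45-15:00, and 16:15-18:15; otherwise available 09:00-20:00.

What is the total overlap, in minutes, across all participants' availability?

Eitan free within 09:00–20:00: 09:00–09:45, 10:00–11:45, 17:15–20:00.
Thandi free within 09:00–20:00: 10:00–14:00, 14:30–14:45, 15:00–16:15, 18:15–20:00.
Brynn ∩ Freya: 12:00–14:00, 14:15–17:00, 19:00–20:00.
Brynn ∩ Freya ∩ Eitan: 19:00–20:00.
Brynn ∩ Freya ∩ Eitan ∩ Thandi: 19:00–20:00.
Total common minutes: 60.

60 minutes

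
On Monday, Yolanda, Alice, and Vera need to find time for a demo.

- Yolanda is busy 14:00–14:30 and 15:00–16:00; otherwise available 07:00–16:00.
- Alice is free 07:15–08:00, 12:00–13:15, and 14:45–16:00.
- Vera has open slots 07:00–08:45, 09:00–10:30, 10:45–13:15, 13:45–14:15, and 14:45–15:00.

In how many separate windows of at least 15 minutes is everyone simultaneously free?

Yolanda free within 07:00–16:00: 07:00–14:00, 14:30–15:00.
Yolanda ∩ Alice: 07:15–08:00, 12:00–13:15, 14:45–15:00.
Yolanda ∩ Alice ∩ Vera: 07:15–08:00, 12:00–13:15, 14:45–15:00.
Windows ≥ 15 min: 07:15–08:00, 12:00–13:15, 14:45–15:00.
That's 3 windows.

3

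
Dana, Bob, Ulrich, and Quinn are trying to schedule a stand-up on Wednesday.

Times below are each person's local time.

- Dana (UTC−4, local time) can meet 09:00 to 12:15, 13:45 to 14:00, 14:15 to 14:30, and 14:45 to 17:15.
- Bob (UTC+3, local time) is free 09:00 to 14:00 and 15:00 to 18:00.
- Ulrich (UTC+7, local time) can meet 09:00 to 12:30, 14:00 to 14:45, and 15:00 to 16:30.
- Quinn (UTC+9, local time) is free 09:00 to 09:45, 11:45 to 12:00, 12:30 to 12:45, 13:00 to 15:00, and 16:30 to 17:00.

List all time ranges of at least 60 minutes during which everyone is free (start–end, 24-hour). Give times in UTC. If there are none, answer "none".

none

Dana → UTC: 13:00–16:15, 17:45–18:00, 18:15–18:30, 18:45–21:15.
Bob → UTC: 06:00–11:00, 12:00–15:00.
Ulrich → UTC: 02:00–05:30, 07:00–07:45, 08:00–09:30.
Quinn → UTC: 00:00–00:45, 02:45–03:00, 03:30–03:45, 04:00–06:00, 07:30–08:00.
Dana ∩ Bob: 13:00–15:00.
Dana ∩ Bob ∩ Ulrich: (none).
Dana ∩ Bob ∩ Ulrich ∩ Quinn: (none).
Windows ≥ 60 min: (none).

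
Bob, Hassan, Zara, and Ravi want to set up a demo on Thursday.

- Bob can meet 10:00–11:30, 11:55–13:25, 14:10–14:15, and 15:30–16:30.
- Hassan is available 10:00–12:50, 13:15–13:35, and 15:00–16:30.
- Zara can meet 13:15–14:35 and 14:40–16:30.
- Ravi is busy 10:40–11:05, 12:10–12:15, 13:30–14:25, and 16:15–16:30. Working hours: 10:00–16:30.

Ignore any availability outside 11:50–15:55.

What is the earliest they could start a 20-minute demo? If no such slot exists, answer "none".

15:30

Ravi free within 10:00–16:30: 10:00–10:40, 11:05–12:10, 12:15–13:30, 14:25–16:15.
Bob ∩ Hassan: 10:00–11:30, 11:55–12:50, 13:15–13:25, 15:30–16:30.
Bob ∩ Hassan ∩ Zara: 13:15–13:25, 15:30–16:30.
Bob ∩ Hassan ∩ Zara ∩ Ravi: 13:15–13:25, 15:30–16:15.
Restricted to 11:50–15:55: 13:15–13:25, 15:30–15:55.
Windows ≥ 20 min: 15:30–15:55.
Earliest such window starts at 15:30.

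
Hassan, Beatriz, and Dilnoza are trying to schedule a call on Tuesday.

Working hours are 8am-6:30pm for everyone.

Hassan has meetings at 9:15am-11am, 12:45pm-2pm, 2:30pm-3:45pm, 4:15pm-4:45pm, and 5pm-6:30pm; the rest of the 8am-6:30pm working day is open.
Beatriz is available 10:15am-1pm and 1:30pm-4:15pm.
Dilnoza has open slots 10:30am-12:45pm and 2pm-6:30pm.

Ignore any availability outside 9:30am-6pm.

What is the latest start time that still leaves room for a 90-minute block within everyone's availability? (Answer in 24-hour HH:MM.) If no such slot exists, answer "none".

11:15

Hassan free within 08:00–18:30: 08:00–09:15, 11:00–12:45, 14:00–14:30, 15:45–16:15, 16:45–17:00.
Hassan ∩ Beatriz: 11:00–12:45, 14:00–14:30, 15:45–16:15.
Hassan ∩ Beatriz ∩ Dilnoza: 11:00–12:45, 14:00–14:30, 15:45–16:15.
Restricted to 09:30–18:00: 11:00–12:45, 14:00–14:30, 15:45–16:15.
Windows ≥ 90 min: 11:00–12:45.
Latest start in the last window 11:00–12:45 is 12:45 − 90 min = 11:15.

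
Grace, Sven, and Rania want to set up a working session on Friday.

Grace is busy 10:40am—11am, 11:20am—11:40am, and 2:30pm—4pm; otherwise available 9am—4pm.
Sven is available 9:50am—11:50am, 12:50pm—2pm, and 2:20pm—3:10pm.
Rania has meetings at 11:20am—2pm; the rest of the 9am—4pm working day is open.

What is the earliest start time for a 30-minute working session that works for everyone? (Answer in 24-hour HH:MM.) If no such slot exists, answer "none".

09:50

Grace free within 09:00–16:00: 09:00–10:40, 11:00–11:20, 11:40–14:30.
Rania free within 09:00–16:00: 09:00–11:20, 14:00–16:00.
Grace ∩ Sven: 09:50–10:40, 11:00–11:20, 11:40–11:50, 12:50–14:00, 14:20–14:30.
Grace ∩ Sven ∩ Rania: 09:50–10:40, 11:00–11:20, 14:20–14:30.
Windows ≥ 30 min: 09:50–10:40.
Earliest such window starts at 09:50.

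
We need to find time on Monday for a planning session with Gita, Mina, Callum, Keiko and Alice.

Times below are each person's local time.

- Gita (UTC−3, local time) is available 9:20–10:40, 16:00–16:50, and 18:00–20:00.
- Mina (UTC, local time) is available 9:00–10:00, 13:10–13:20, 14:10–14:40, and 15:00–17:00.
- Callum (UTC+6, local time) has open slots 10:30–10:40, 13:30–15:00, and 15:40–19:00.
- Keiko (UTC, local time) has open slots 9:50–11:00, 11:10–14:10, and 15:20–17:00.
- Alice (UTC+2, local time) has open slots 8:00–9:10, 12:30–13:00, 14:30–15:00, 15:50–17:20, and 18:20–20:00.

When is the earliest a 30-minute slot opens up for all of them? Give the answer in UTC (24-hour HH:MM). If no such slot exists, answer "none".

none

Gita → UTC: 12:20–13:40, 19:00–19:50, 21:00–23:00.
Mina → UTC: 09:00–10:00, 13:10–13:20, 14:10–14:40, 15:00–17:00.
Callum → UTC: 04:30–04:40, 07:30–09:00, 09:40–13:00.
Keiko → UTC: 09:50–11:00, 11:10–14:10, 15:20–17:00.
Alice → UTC: 06:00–07:10, 10:30–11:00, 12:30–13:00, 13:50–15:20, 16:20–18:00.
Gita ∩ Mina: 13:10–13:20.
Gita ∩ Mina ∩ Callum: (none).
Gita ∩ Mina ∩ Callum ∩ Keiko: (none).
Gita ∩ Mina ∩ Callum ∩ Keiko ∩ Alice: (none).
Windows ≥ 30 min: (none).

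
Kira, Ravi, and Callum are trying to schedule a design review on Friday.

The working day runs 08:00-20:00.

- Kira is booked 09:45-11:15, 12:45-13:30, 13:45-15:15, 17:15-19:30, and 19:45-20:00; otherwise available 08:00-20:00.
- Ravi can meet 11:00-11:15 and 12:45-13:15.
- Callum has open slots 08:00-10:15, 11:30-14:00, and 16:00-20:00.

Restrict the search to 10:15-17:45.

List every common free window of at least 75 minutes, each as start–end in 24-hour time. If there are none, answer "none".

none

Kira free within 08:00–20:00: 08:00–09:45, 11:15–12:45, 13:30–13:45, 15:15–17:15, 19:30–19:45.
Kira ∩ Ravi: (none).
Kira ∩ Ravi ∩ Callum: (none).
Restricted to 10:15–17:45: (none).
Windows ≥ 75 min: (none).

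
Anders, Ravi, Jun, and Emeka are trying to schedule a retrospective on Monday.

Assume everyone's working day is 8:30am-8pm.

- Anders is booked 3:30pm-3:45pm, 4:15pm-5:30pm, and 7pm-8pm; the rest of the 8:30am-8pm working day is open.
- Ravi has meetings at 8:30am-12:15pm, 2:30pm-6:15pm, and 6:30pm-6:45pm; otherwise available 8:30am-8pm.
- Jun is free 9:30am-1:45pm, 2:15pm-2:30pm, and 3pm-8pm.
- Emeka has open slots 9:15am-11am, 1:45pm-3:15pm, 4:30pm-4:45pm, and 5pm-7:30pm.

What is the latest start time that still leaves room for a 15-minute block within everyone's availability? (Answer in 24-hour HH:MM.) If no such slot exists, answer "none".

Anders free within 08:30–20:00: 08:30–15:30, 15:45–16:15, 17:30–19:00.
Ravi free within 08:30–20:00: 12:15–14:30, 18:15–18:30, 18:45–20:00.
Anders ∩ Ravi: 12:15–14:30, 18:15–18:30, 18:45–19:00.
Anders ∩ Ravi ∩ Jun: 12:15–13:45, 14:15–14:30, 18:15–18:30, 18:45–19:00.
Anders ∩ Ravi ∩ Jun ∩ Emeka: 14:15–14:30, 18:15–18:30, 18:45–19:00.
Windows ≥ 15 min: 14:15–14:30, 18:15–18:30, 18:45–19:00.
Latest start in the last window 18:45–19:00 is 19:00 − 15 min = 18:45.

18:45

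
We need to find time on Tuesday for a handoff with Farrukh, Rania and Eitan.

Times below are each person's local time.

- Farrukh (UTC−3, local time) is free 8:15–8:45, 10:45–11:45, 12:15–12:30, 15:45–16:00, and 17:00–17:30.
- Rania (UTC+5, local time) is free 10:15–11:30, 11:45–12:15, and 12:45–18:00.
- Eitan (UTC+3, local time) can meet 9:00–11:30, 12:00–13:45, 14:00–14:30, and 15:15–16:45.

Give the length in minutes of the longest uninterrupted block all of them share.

Farrukh → UTC: 11:15–11:45, 13:45–14:45, 15:15–15:30, 18:45–19:00, 20:00–20:30.
Rania → UTC: 05:15–06:30, 06:45–07:15, 07:45–13:00.
Eitan → UTC: 06:00–08:30, 09:00–10:45, 11:00–11:30, 12:15–13:45.
Farrukh ∩ Rania: 11:15–11:45.
Farrukh ∩ Rania ∩ Eitan: 11:15–11:30.
Single common window of 15 minutes.

15 minutes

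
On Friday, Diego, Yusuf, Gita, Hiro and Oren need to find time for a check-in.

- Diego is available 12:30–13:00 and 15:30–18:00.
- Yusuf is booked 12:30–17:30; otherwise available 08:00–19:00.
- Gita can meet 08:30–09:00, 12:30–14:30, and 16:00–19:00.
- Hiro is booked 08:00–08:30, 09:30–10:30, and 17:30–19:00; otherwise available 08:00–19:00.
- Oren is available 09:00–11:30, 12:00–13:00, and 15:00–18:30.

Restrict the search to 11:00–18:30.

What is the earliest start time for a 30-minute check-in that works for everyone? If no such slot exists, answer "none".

Yusuf free within 08:00–19:00: 08:00–12:30, 17:30–19:00.
Hiro free within 08:00–19:00: 08:30–09:30, 10:30–17:30.
Diego ∩ Yusuf: 17:30–18:00.
Diego ∩ Yusuf ∩ Gita: 17:30–18:00.
Diego ∩ Yusuf ∩ Gita ∩ Hiro: (none).
Diego ∩ Yusuf ∩ Gita ∩ Hiro ∩ Oren: (none).
Restricted to 11:00–18:30: (none).
Windows ≥ 30 min: (none).

none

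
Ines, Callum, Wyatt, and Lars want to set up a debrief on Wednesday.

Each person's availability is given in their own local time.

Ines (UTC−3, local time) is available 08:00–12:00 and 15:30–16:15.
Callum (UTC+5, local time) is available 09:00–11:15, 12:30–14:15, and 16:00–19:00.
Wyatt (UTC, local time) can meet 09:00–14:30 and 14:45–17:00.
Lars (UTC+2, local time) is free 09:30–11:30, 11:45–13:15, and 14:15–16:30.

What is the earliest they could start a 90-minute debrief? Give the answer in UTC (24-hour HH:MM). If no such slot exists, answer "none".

Ines → UTC: 11:00–15:00, 18:30–19:15.
Callum → UTC: 04:00–06:15, 07:30–09:15, 11:00–14:00.
Wyatt → UTC: 09:00–14:30, 14:45–17:00.
Lars → UTC: 07:30–09:30, 09:45–11:15, 12:15–14:30.
Ines ∩ Callum: 11:00–14:00.
Ines ∩ Callum ∩ Wyatt: 11:00–14:00.
Ines ∩ Callum ∩ Wyatt ∩ Lars: 11:00–11:15, 12:15–14:00.
Windows ≥ 90 min: 12:15–14:00.
Earliest such window starts at 12:15.

12:15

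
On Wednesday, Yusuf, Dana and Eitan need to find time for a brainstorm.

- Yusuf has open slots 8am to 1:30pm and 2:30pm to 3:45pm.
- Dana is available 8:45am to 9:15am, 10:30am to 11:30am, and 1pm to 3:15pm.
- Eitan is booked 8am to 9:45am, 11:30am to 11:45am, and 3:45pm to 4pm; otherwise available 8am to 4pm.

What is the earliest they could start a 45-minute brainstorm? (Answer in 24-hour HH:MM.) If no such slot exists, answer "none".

Eitan free within 08:00–16:00: 09:45–11:30, 11:45–15:45.
Yusuf ∩ Dana: 08:45–09:15, 10:30–11:30, 13:00–13:30, 14:30–15:15.
Yusuf ∩ Dana ∩ Eitan: 10:30–11:30, 13:00–13:30, 14:30–15:15.
Windows ≥ 45 min: 10:30–11:30, 14:30–15:15.
Earliest such window starts at 10:30.

10:30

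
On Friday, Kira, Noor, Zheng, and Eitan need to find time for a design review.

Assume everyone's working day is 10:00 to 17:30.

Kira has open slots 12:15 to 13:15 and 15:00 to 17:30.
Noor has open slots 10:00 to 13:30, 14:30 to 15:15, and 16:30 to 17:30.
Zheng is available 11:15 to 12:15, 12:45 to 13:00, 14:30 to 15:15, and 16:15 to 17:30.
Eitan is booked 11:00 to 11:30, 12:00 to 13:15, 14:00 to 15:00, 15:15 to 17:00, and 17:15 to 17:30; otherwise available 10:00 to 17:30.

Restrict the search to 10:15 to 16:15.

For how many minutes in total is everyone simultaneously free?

15 minutes

Eitan free within 10:00–17:30: 10:00–11:00, 11:30–12:00, 13:15–14:00, 15:00–15:15, 17:00–17:15.
Kira ∩ Noor: 12:15–13:15, 15:00–15:15, 16:30–17:30.
Kira ∩ Noor ∩ Zheng: 12:45–13:00, 15:00–15:15, 16:30–17:30.
Kira ∩ Noor ∩ Zheng ∩ Eitan: 15:00–15:15, 17:00–17:15.
Restricted to 10:15–16:15: 15:00–15:15.
Total common minutes: 15.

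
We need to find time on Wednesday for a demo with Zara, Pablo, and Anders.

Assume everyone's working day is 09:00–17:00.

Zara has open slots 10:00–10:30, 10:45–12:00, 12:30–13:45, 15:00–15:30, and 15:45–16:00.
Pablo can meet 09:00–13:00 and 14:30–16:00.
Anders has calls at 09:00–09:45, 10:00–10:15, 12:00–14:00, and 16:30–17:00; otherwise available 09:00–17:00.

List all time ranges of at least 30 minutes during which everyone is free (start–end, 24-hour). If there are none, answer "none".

10:45–12:00, 15:00–15:30

Anders free within 09:00–17:00: 09:45–10:00, 10:15–12:00, 14:00–16:30.
Zara ∩ Pablo: 10:00–10:30, 10:45–12:00, 12:30–13:00, 15:00–15:30, 15:45–16:00.
Zara ∩ Pablo ∩ Anders: 10:15–10:30, 10:45–12:00, 15:00–15:30, 15:45–16:00.
Windows ≥ 30 min: 10:45–12:00, 15:00–15:30.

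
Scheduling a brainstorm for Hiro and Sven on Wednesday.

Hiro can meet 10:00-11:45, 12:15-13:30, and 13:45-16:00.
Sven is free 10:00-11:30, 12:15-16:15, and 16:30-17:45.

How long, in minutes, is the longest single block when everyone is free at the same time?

135 minutes

Hiro ∩ Sven: 10:00–11:30, 12:15–13:30, 13:45–16:00.
Common window lengths: 90, 75, 135 min; longest is 135.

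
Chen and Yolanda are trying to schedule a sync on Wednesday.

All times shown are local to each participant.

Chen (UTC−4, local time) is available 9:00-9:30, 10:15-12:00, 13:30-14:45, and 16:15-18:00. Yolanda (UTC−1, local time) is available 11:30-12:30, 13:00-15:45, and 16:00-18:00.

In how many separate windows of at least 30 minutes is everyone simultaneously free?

Chen → UTC: 13:00–13:30, 14:15–16:00, 17:30–18:45, 20:15–22:00.
Yolanda → UTC: 12:30–13:30, 14:00–16:45, 17:00–19:00.
Chen ∩ Yolanda: 13:00–13:30, 14:15–16:00, 17:30–18:45.
Windows ≥ 30 min: 13:00–13:30, 14:15–16:00, 17:30–18:45.
That's 3 windows.

3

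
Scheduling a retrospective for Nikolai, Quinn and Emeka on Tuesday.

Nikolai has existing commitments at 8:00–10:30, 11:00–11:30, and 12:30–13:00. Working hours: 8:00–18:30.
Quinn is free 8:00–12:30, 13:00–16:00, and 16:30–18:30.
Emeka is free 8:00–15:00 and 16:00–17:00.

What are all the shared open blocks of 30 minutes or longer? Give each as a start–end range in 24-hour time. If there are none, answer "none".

Nikolai free within 08:00–18:30: 10:30–11:00, 11:30–12:30, 13:00–18:30.
Nikolai ∩ Quinn: 10:30–11:00, 11:30–12:30, 13:00–16:00, 16:30–18:30.
Nikolai ∩ Quinn ∩ Emeka: 10:30–11:00, 11:30–12:30, 13:00–15:00, 16:30–17:00.
Windows ≥ 30 min: 10:30–11:00, 11:30–12:30, 13:00–15:00, 16:30–17:00.

10:30–11:00, 11:30–12:30, 13:00–15:00, 16:30–17:00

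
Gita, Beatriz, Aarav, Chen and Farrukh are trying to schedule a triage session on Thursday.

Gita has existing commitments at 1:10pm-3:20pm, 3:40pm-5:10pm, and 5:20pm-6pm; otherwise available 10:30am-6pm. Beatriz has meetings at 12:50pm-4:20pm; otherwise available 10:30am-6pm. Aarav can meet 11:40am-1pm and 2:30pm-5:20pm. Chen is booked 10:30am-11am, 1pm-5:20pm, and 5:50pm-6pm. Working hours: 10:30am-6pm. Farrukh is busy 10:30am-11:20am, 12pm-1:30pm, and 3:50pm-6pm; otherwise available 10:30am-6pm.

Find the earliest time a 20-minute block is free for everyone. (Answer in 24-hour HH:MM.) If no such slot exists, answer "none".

11:40

Gita free within 10:30–18:00: 10:30–13:10, 15:20–15:40, 17:10–17:20.
Beatriz free within 10:30–18:00: 10:30–12:50, 16:20–18:00.
Chen free within 10:30–18:00: 11:00–13:00, 17:20–17:50.
Farrukh free within 10:30–18:00: 11:20–12:00, 13:30–15:50.
Gita ∩ Beatriz: 10:30–12:50, 17:10–17:20.
Gita ∩ Beatriz ∩ Aarav: 11:40–12:50, 17:10–17:20.
Gita ∩ Beatriz ∩ Aarav ∩ Chen: 11:40–12:50.
Gita ∩ Beatriz ∩ Aarav ∩ Chen ∩ Farrukh: 11:40–12:00.
Windows ≥ 20 min: 11:40–12:00.
Earliest such window starts at 11:40.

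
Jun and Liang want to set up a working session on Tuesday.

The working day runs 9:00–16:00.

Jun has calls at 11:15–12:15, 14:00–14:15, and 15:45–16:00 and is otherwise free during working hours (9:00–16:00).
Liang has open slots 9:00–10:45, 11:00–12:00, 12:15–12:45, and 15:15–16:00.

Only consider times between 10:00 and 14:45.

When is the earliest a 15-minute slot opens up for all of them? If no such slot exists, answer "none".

10:00

Jun free within 09:00–16:00: 09:00–11:15, 12:15–14:00, 14:15–15:45.
Jun ∩ Liang: 09:00–10:45, 11:00–11:15, 12:15–12:45, 15:15–15:45.
Restricted to 10:00–14:45: 10:00–10:45, 11:00–11:15, 12:15–12:45.
Windows ≥ 15 min: 10:00–10:45, 11:00–11:15, 12:15–12:45.
Earliest such window starts at 10:00.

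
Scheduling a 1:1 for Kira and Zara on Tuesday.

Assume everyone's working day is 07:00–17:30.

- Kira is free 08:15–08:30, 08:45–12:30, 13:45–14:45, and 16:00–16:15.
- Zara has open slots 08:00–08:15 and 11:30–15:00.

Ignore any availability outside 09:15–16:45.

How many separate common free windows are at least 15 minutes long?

Kira ∩ Zara: 11:30–12:30, 13:45–14:45.
Restricted to 09:15–16:45: 11:30–12:30, 13:45–14:45.
Windows ≥ 15 min: 11:30–12:30, 13:45–14:45.
That's 2 windows.

2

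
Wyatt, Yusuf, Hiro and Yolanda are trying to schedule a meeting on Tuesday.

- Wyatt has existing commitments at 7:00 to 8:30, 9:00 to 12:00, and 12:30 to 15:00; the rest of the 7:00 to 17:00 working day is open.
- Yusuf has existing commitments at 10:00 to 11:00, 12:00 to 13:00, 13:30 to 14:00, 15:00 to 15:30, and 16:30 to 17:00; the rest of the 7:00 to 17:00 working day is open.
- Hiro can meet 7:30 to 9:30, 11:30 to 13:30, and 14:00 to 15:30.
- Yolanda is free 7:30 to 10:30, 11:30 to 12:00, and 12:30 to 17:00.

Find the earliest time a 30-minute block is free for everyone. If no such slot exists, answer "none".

Wyatt free within 07:00–17:00: 08:30–09:00, 12:00–12:30, 15:00–17:00.
Yusuf free within 07:00–17:00: 07:00–10:00, 11:00–12:00, 13:00–13:30, 14:00–15:00, 15:30–16:30.
Wyatt ∩ Yusuf: 08:30–09:00, 15:30–16:30.
Wyatt ∩ Yusuf ∩ Hiro: 08:30–09:00.
Wyatt ∩ Yusuf ∩ Hiro ∩ Yolanda: 08:30–09:00.
Windows ≥ 30 min: 08:30–09:00.
Earliest such window starts at 08:30.

08:30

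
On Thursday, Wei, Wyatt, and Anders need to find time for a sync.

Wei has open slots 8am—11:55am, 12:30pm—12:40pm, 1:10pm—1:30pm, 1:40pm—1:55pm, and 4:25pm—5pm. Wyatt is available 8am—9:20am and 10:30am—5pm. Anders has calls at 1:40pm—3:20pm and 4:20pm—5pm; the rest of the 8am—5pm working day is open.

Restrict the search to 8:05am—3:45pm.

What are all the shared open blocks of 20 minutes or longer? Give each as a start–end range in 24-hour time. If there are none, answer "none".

08:05–09:20, 10:30–11:55, 13:10–13:30

Anders free within 08:00–17:00: 08:00–13:40, 15:20–16:20.
Wei ∩ Wyatt: 08:00–09:20, 10:30–11:55, 12:30–12:40, 13:10–13:30, 13:40–13:55, 16:25–17:00.
Wei ∩ Wyatt ∩ Anders: 08:00–09:20, 10:30–11:55, 12:30–12:40, 13:10–13:30.
Restricted to 08:05–15:45: 08:05–09:20, 10:30–11:55, 12:30–12:40, 13:10–13:30.
Windows ≥ 20 min: 08:05–09:20, 10:30–11:55, 13:10–13:30.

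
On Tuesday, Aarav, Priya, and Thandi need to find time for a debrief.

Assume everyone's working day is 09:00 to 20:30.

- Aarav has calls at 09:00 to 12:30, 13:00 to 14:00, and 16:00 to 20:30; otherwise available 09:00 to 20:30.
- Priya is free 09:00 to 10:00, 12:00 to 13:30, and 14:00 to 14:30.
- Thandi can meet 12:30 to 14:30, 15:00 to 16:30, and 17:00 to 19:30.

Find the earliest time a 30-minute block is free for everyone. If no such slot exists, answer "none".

12:30

Aarav free within 09:00–20:30: 12:30–13:00, 14:00–16:00.
Aarav ∩ Priya: 12:30–13:00, 14:00–14:30.
Aarav ∩ Priya ∩ Thandi: 12:30–13:00, 14:00–14:30.
Windows ≥ 30 min: 12:30–13:00, 14:00–14:30.
Earliest such window starts at 12:30.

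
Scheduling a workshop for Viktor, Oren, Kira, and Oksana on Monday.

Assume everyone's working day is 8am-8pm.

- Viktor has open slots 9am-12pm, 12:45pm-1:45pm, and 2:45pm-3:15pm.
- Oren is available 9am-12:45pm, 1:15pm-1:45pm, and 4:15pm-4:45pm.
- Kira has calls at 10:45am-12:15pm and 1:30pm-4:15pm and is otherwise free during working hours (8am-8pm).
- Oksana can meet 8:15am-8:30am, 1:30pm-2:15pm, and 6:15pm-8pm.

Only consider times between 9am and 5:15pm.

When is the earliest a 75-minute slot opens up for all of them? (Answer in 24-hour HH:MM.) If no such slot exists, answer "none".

Kira free within 08:00–20:00: 08:00–10:45, 12:15–13:30, 16:15–20:00.
Viktor ∩ Oren: 09:00–12:00, 13:15–13:45.
Viktor ∩ Oren ∩ Kira: 09:00–10:45, 13:15–13:30.
Viktor ∩ Oren ∩ Kira ∩ Oksana: (none).
Restricted to 09:00–17:15: (none).
Windows ≥ 75 min: (none).

none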